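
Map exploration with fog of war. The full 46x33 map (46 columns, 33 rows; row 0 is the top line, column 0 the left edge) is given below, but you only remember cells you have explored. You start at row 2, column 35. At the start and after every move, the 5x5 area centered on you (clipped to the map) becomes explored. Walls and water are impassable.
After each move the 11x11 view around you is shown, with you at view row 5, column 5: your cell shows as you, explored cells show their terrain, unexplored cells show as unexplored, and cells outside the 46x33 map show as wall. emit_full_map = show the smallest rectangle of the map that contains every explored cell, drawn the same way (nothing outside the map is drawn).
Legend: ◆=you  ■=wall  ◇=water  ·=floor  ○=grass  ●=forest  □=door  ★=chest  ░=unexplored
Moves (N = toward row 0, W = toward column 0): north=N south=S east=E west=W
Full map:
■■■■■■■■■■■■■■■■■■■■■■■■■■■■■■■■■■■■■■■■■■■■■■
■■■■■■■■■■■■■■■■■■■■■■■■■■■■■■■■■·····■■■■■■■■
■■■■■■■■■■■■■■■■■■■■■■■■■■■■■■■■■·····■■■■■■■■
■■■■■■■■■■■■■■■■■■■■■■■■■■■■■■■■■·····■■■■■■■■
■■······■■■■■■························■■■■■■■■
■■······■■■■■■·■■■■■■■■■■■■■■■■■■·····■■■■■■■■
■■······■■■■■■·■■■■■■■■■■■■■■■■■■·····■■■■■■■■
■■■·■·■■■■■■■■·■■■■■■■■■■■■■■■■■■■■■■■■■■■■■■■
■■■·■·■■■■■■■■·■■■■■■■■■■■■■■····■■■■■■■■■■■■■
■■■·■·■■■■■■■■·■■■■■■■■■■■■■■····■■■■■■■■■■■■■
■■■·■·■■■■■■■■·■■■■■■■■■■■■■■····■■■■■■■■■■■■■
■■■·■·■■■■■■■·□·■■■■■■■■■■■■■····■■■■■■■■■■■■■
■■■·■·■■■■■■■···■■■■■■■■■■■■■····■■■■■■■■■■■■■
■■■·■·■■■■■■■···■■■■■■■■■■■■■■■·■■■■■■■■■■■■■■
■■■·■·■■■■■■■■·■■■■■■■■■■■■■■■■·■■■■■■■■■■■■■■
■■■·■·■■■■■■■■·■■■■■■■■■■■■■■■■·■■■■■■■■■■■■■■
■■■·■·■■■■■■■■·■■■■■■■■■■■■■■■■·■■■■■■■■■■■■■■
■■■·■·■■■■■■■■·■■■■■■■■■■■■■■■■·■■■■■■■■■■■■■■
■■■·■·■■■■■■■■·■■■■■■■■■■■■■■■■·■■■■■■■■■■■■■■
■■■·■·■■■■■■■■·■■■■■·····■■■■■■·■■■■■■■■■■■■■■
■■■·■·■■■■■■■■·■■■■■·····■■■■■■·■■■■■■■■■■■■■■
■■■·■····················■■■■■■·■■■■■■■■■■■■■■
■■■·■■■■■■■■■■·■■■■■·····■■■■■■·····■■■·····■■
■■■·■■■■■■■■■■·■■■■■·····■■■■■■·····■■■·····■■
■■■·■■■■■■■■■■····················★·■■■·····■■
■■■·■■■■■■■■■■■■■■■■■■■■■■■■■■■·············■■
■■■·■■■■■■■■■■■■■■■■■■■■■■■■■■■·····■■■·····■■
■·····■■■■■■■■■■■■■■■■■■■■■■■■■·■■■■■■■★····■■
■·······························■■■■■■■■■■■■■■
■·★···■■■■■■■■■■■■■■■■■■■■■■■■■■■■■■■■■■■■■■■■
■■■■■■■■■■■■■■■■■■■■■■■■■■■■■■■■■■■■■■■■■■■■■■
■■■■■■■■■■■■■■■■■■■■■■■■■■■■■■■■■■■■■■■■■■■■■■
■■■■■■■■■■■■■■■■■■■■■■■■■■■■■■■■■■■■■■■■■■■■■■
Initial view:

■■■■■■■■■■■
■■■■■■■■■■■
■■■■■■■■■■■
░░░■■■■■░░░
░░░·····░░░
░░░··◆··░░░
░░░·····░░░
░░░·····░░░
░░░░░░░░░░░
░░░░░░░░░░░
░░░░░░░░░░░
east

■■■■■■■■■■■
■■■■■■■■■■■
■■■■■■■■■■■
░░■■■■■■░░░
░░·····■░░░
░░···◆·■░░░
░░·····■░░░
░░·····■░░░
░░░░░░░░░░░
░░░░░░░░░░░
░░░░░░░░░░░

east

■■■■■■■■■■■
■■■■■■■■■■■
■■■■■■■■■■■
░■■■■■■■░░░
░·····■■░░░
░····◆■■░░░
░·····■■░░░
░·····■■░░░
░░░░░░░░░░░
░░░░░░░░░░░
░░░░░░░░░░░

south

■■■■■■■■■■■
■■■■■■■■■■■
░■■■■■■■░░░
░·····■■░░░
░·····■■░░░
░····◆■■░░░
░·····■■░░░
░░░···■■░░░
░░░░░░░░░░░
░░░░░░░░░░░
░░░░░░░░░░░

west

■■■■■■■■■■■
■■■■■■■■■■■
░░■■■■■■■░░
░░·····■■░░
░░·····■■░░
░░···◆·■■░░
░░·····■■░░
░░░····■■░░
░░░░░░░░░░░
░░░░░░░░░░░
░░░░░░░░░░░

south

■■■■■■■■■■■
░░■■■■■■■░░
░░·····■■░░
░░·····■■░░
░░·····■■░░
░░···◆·■■░░
░░░····■■░░
░░░····■░░░
░░░░░░░░░░░
░░░░░░░░░░░
░░░░░░░░░░░

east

■■■■■■■■■■■
░■■■■■■■░░░
░·····■■░░░
░·····■■░░░
░·····■■░░░
░····◆■■░░░
░░····■■░░░
░░····■■░░░
░░░░░░░░░░░
░░░░░░░░░░░
░░░░░░░░░░░

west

■■■■■■■■■■■
░░■■■■■■■░░
░░·····■■░░
░░·····■■░░
░░·····■■░░
░░···◆·■■░░
░░░····■■░░
░░░····■■░░
░░░░░░░░░░░
░░░░░░░░░░░
░░░░░░░░░░░

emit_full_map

■■■■■■■
·····■■
·····■■
·····■■
···◆·■■
░····■■
░····■■

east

■■■■■■■■■■■
░■■■■■■■░░░
░·····■■░░░
░·····■■░░░
░·····■■░░░
░····◆■■░░░
░░····■■░░░
░░····■■░░░
░░░░░░░░░░░
░░░░░░░░░░░
░░░░░░░░░░░

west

■■■■■■■■■■■
░░■■■■■■■░░
░░·····■■░░
░░·····■■░░
░░·····■■░░
░░···◆·■■░░
░░░····■■░░
░░░····■■░░
░░░░░░░░░░░
░░░░░░░░░░░
░░░░░░░░░░░

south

░░■■■■■■■░░
░░·····■■░░
░░·····■■░░
░░·····■■░░
░░·····■■░░
░░░··◆·■■░░
░░░····■■░░
░░░■■■■■░░░
░░░░░░░░░░░
░░░░░░░░░░░
░░░░░░░░░░░

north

■■■■■■■■■■■
░░■■■■■■■░░
░░·····■■░░
░░·····■■░░
░░·····■■░░
░░···◆·■■░░
░░░····■■░░
░░░····■■░░
░░░■■■■■░░░
░░░░░░░░░░░
░░░░░░░░░░░

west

■■■■■■■■■■■
░░░■■■■■■■░
░░░·····■■░
░░░·····■■░
░░░·····■■░
░░░··◆··■■░
░░░·····■■░
░░░·····■■░
░░░░■■■■■░░
░░░░░░░░░░░
░░░░░░░░░░░

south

░░░■■■■■■■░
░░░·····■■░
░░░·····■■░
░░░·····■■░
░░░·····■■░
░░░··◆··■■░
░░░·····■■░
░░░■■■■■■░░
░░░░░░░░░░░
░░░░░░░░░░░
░░░░░░░░░░░

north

■■■■■■■■■■■
░░░■■■■■■■░
░░░·····■■░
░░░·····■■░
░░░·····■■░
░░░··◆··■■░
░░░·····■■░
░░░·····■■░
░░░■■■■■■░░
░░░░░░░░░░░
░░░░░░░░░░░

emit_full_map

■■■■■■■
·····■■
·····■■
·····■■
··◆··■■
·····■■
·····■■
■■■■■■░

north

■■■■■■■■■■■
■■■■■■■■■■■
░░░■■■■■■■░
░░░·····■■░
░░░·····■■░
░░░··◆··■■░
░░░·····■■░
░░░·····■■░
░░░·····■■░
░░░■■■■■■░░
░░░░░░░░░░░

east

■■■■■■■■■■■
■■■■■■■■■■■
░░■■■■■■■░░
░░·····■■░░
░░·····■■░░
░░···◆·■■░░
░░·····■■░░
░░·····■■░░
░░·····■■░░
░░■■■■■■░░░
░░░░░░░░░░░

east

■■■■■■■■■■■
■■■■■■■■■■■
░■■■■■■■░░░
░·····■■░░░
░·····■■░░░
░····◆■■░░░
░·····■■░░░
░·····■■░░░
░·····■■░░░
░■■■■■■░░░░
░░░░░░░░░░░

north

■■■■■■■■■■■
■■■■■■■■■■■
■■■■■■■■■■■
░■■■■■■■░░░
░·····■■░░░
░····◆■■░░░
░·····■■░░░
░·····■■░░░
░·····■■░░░
░·····■■░░░
░■■■■■■░░░░

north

■■■■■■■■■■■
■■■■■■■■■■■
■■■■■■■■■■■
■■■■■■■■■■■
░■■■■■■■░░░
░····◆■■░░░
░·····■■░░░
░·····■■░░░
░·····■■░░░
░·····■■░░░
░·····■■░░░

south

■■■■■■■■■■■
■■■■■■■■■■■
■■■■■■■■■■■
░■■■■■■■░░░
░·····■■░░░
░····◆■■░░░
░·····■■░░░
░·····■■░░░
░·····■■░░░
░·····■■░░░
░■■■■■■░░░░

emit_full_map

■■■■■■■
·····■■
····◆■■
·····■■
·····■■
·····■■
·····■■
■■■■■■░

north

■■■■■■■■■■■
■■■■■■■■■■■
■■■■■■■■■■■
■■■■■■■■■■■
░■■■■■■■░░░
░····◆■■░░░
░·····■■░░░
░·····■■░░░
░·····■■░░░
░·····■■░░░
░·····■■░░░

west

■■■■■■■■■■■
■■■■■■■■■■■
■■■■■■■■■■■
■■■■■■■■■■■
░░■■■■■■■░░
░░···◆·■■░░
░░·····■■░░
░░·····■■░░
░░·····■■░░
░░·····■■░░
░░·····■■░░


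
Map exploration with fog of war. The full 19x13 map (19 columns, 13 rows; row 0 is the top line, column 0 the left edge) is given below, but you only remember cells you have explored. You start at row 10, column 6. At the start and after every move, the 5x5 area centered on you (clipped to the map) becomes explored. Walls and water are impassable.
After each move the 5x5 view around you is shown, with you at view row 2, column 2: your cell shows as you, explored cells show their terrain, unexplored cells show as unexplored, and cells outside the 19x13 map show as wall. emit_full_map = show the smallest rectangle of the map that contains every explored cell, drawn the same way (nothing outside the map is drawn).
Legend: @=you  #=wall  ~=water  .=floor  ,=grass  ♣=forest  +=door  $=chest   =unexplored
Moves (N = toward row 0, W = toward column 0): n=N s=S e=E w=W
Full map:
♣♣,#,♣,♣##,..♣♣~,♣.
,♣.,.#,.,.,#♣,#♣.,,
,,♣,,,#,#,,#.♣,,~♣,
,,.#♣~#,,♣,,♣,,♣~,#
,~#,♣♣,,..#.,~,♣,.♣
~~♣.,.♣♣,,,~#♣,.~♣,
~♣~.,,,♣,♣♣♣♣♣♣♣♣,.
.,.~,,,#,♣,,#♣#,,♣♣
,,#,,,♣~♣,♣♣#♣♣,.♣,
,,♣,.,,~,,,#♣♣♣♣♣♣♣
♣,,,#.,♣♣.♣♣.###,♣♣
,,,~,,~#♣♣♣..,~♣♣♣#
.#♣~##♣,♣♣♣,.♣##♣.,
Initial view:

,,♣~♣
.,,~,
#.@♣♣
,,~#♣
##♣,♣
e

,♣~♣,
,,~,,
.,@♣.
,~#♣♣
#♣,♣♣

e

♣~♣,♣
,~,,,
,♣@.♣
~#♣♣♣
♣,♣♣♣

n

,#,♣,
♣~♣,♣
,~@,,
,♣♣.♣
~#♣♣♣

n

,♣,♣♣
,#,♣,
♣~@,♣
,~,,,
,♣♣.♣

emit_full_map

  ,♣,♣♣
  ,#,♣,
,,♣~@,♣
.,,~,,,
#.,♣♣.♣
,,~#♣♣♣
##♣,♣♣♣

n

♣♣,,,
,♣,♣♣
,#@♣,
♣~♣,♣
,~,,,

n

,,..#
♣♣,,,
,♣@♣♣
,#,♣,
♣~♣,♣

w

♣,,..
.♣♣,,
,,@,♣
,,#,♣
,♣~♣,

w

♣♣,,.
,.♣♣,
,,@♣,
,,,#,
,,♣~♣

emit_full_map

♣♣,,..#
,.♣♣,,,
,,@♣,♣♣
,,,#,♣,
,,♣~♣,♣
.,,~,,,
#.,♣♣.♣
,,~#♣♣♣
##♣,♣♣♣

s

,.♣♣,
,,,♣,
,,@#,
,,♣~♣
.,,~,

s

,,,♣,
,,,#,
,,@~♣
.,,~,
#.,♣♣

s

,,,#,
,,♣~♣
.,@~,
#.,♣♣
,,~#♣

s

,,♣~♣
.,,~,
#.@♣♣
,,~#♣
##♣,♣

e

,♣~♣,
,,~,,
.,@♣.
,~#♣♣
#♣,♣♣

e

♣~♣,♣
,~,,,
,♣@.♣
~#♣♣♣
♣,♣♣♣

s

,~,,,
,♣♣.♣
~#@♣♣
♣,♣♣♣
#####

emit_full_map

♣♣,,..#
,.♣♣,,,
,,,♣,♣♣
,,,#,♣,
,,♣~♣,♣
.,,~,,,
#.,♣♣.♣
,,~#@♣♣
##♣,♣♣♣


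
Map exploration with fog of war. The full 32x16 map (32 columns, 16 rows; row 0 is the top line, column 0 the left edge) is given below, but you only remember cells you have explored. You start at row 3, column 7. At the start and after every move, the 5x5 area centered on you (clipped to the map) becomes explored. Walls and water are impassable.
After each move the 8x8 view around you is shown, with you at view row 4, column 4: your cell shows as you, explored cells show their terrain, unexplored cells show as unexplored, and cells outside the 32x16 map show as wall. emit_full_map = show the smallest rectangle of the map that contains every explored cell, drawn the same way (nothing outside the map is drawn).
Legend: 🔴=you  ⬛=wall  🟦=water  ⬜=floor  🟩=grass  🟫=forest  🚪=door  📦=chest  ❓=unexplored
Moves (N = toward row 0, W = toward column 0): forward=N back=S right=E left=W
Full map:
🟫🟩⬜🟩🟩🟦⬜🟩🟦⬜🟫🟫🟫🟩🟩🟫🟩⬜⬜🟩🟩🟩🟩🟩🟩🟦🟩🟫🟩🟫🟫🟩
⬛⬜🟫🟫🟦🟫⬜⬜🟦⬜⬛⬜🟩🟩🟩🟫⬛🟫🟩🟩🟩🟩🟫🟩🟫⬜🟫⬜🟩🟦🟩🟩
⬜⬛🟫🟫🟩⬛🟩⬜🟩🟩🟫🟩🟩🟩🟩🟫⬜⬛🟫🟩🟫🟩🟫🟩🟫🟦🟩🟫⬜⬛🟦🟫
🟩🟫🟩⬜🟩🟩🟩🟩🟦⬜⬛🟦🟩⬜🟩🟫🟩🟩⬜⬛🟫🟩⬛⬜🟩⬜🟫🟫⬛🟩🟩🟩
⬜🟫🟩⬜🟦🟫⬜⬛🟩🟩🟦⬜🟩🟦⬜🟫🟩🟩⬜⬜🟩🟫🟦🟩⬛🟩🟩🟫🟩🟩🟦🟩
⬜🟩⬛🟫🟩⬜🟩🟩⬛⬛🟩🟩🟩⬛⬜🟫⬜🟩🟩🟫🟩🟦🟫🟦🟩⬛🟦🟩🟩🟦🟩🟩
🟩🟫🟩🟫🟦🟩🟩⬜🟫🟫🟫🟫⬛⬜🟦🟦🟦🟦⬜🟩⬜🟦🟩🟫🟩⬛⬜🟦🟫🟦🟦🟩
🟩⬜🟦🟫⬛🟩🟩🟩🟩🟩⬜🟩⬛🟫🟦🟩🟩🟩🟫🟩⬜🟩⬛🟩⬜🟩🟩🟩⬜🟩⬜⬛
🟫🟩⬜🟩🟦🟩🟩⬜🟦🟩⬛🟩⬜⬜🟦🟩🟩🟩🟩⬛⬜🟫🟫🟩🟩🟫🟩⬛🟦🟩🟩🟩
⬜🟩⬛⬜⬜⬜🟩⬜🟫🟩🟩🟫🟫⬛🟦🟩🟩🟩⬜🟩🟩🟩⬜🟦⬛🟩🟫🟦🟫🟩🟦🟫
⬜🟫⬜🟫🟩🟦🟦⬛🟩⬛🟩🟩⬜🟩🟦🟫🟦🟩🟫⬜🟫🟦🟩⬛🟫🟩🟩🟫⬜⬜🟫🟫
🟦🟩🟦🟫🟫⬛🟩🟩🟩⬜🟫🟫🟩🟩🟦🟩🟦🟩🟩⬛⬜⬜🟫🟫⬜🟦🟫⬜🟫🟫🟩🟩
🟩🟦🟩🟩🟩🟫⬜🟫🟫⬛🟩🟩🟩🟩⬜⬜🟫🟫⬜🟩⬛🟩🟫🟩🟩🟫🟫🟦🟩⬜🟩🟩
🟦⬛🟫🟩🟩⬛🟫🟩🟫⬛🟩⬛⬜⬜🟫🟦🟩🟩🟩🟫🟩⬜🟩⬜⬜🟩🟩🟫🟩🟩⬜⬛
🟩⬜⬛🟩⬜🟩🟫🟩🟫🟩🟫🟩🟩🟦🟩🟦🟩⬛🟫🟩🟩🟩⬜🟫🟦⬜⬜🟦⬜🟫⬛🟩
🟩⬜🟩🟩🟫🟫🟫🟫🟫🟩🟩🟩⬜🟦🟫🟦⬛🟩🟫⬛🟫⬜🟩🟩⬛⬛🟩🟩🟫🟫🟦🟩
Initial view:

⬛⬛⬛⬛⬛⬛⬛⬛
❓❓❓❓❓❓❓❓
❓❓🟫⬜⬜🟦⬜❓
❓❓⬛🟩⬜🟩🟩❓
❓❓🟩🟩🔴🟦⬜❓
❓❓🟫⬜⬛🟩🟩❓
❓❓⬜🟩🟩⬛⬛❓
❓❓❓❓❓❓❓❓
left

⬛⬛⬛⬛⬛⬛⬛⬛
❓❓❓❓❓❓❓❓
❓❓🟦🟫⬜⬜🟦⬜
❓❓🟩⬛🟩⬜🟩🟩
❓❓🟩🟩🔴🟩🟦⬜
❓❓🟦🟫⬜⬛🟩🟩
❓❓🟩⬜🟩🟩⬛⬛
❓❓❓❓❓❓❓❓

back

❓❓❓❓❓❓❓❓
❓❓🟦🟫⬜⬜🟦⬜
❓❓🟩⬛🟩⬜🟩🟩
❓❓🟩🟩🟩🟩🟦⬜
❓❓🟦🟫🔴⬛🟩🟩
❓❓🟩⬜🟩🟩⬛⬛
❓❓🟦🟩🟩⬜🟫❓
❓❓❓❓❓❓❓❓

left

❓❓❓❓❓❓❓❓
❓❓❓🟦🟫⬜⬜🟦
❓❓🟫🟩⬛🟩⬜🟩
❓❓⬜🟩🟩🟩🟩🟦
❓❓⬜🟦🔴⬜⬛🟩
❓❓🟫🟩⬜🟩🟩⬛
❓❓🟫🟦🟩🟩⬜🟫
❓❓❓❓❓❓❓❓

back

❓❓❓🟦🟫⬜⬜🟦
❓❓🟫🟩⬛🟩⬜🟩
❓❓⬜🟩🟩🟩🟩🟦
❓❓⬜🟦🟫⬜⬛🟩
❓❓🟫🟩🔴🟩🟩⬛
❓❓🟫🟦🟩🟩⬜🟫
❓❓🟫⬛🟩🟩🟩❓
❓❓❓❓❓❓❓❓

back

❓❓🟫🟩⬛🟩⬜🟩
❓❓⬜🟩🟩🟩🟩🟦
❓❓⬜🟦🟫⬜⬛🟩
❓❓🟫🟩⬜🟩🟩⬛
❓❓🟫🟦🔴🟩⬜🟫
❓❓🟫⬛🟩🟩🟩❓
❓❓🟩🟦🟩🟩⬜❓
❓❓❓❓❓❓❓❓

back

❓❓⬜🟩🟩🟩🟩🟦
❓❓⬜🟦🟫⬜⬛🟩
❓❓🟫🟩⬜🟩🟩⬛
❓❓🟫🟦🟩🟩⬜🟫
❓❓🟫⬛🔴🟩🟩❓
❓❓🟩🟦🟩🟩⬜❓
❓❓⬜⬜⬜🟩⬜❓
❓❓❓❓❓❓❓❓

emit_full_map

❓🟦🟫⬜⬜🟦⬜
🟫🟩⬛🟩⬜🟩🟩
⬜🟩🟩🟩🟩🟦⬜
⬜🟦🟫⬜⬛🟩🟩
🟫🟩⬜🟩🟩⬛⬛
🟫🟦🟩🟩⬜🟫❓
🟫⬛🔴🟩🟩❓❓
🟩🟦🟩🟩⬜❓❓
⬜⬜⬜🟩⬜❓❓

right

❓⬜🟩🟩🟩🟩🟦⬜
❓⬜🟦🟫⬜⬛🟩🟩
❓🟫🟩⬜🟩🟩⬛⬛
❓🟫🟦🟩🟩⬜🟫❓
❓🟫⬛🟩🔴🟩🟩❓
❓🟩🟦🟩🟩⬜🟦❓
❓⬜⬜⬜🟩⬜🟫❓
❓❓❓❓❓❓❓❓

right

⬜🟩🟩🟩🟩🟦⬜❓
⬜🟦🟫⬜⬛🟩🟩❓
🟫🟩⬜🟩🟩⬛⬛❓
🟫🟦🟩🟩⬜🟫🟫❓
🟫⬛🟩🟩🔴🟩🟩❓
🟩🟦🟩🟩⬜🟦🟩❓
⬜⬜⬜🟩⬜🟫🟩❓
❓❓❓❓❓❓❓❓

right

🟩🟩🟩🟩🟦⬜❓❓
🟦🟫⬜⬛🟩🟩❓❓
🟩⬜🟩🟩⬛⬛🟩❓
🟦🟩🟩⬜🟫🟫🟫❓
⬛🟩🟩🟩🔴🟩⬜❓
🟦🟩🟩⬜🟦🟩⬛❓
⬜⬜🟩⬜🟫🟩🟩❓
❓❓❓❓❓❓❓❓

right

🟩🟩🟩🟦⬜❓❓❓
🟫⬜⬛🟩🟩❓❓❓
⬜🟩🟩⬛⬛🟩🟩❓
🟩🟩⬜🟫🟫🟫🟫❓
🟩🟩🟩🟩🔴⬜🟩❓
🟩🟩⬜🟦🟩⬛🟩❓
⬜🟩⬜🟫🟩🟩🟫❓
❓❓❓❓❓❓❓❓

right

🟩🟩🟦⬜❓❓❓❓
⬜⬛🟩🟩❓❓❓❓
🟩🟩⬛⬛🟩🟩🟩❓
🟩⬜🟫🟫🟫🟫⬛❓
🟩🟩🟩🟩🔴🟩⬛❓
🟩⬜🟦🟩⬛🟩⬜❓
🟩⬜🟫🟩🟩🟫🟫❓
❓❓❓❓❓❓❓❓

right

🟩🟦⬜❓❓❓❓❓
⬛🟩🟩❓❓❓❓❓
🟩⬛⬛🟩🟩🟩⬛❓
⬜🟫🟫🟫🟫⬛⬜❓
🟩🟩🟩⬜🔴⬛🟫❓
⬜🟦🟩⬛🟩⬜⬜❓
⬜🟫🟩🟩🟫🟫⬛❓
❓❓❓❓❓❓❓❓

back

⬛🟩🟩❓❓❓❓❓
🟩⬛⬛🟩🟩🟩⬛❓
⬜🟫🟫🟫🟫⬛⬜❓
🟩🟩🟩⬜🟩⬛🟫❓
⬜🟦🟩⬛🔴⬜⬜❓
⬜🟫🟩🟩🟫🟫⬛❓
❓❓⬛🟩🟩⬜🟩❓
❓❓❓❓❓❓❓❓

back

🟩⬛⬛🟩🟩🟩⬛❓
⬜🟫🟫🟫🟫⬛⬜❓
🟩🟩🟩⬜🟩⬛🟫❓
⬜🟦🟩⬛🟩⬜⬜❓
⬜🟫🟩🟩🔴🟫⬛❓
❓❓⬛🟩🟩⬜🟩❓
❓❓⬜🟫🟫🟩🟩❓
❓❓❓❓❓❓❓❓

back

⬜🟫🟫🟫🟫⬛⬜❓
🟩🟩🟩⬜🟩⬛🟫❓
⬜🟦🟩⬛🟩⬜⬜❓
⬜🟫🟩🟩🟫🟫⬛❓
❓❓⬛🟩🔴⬜🟩❓
❓❓⬜🟫🟫🟩🟩❓
❓❓⬛🟩🟩🟩🟩❓
❓❓❓❓❓❓❓❓

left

🟩⬜🟫🟫🟫🟫⬛⬜
🟩🟩🟩🟩⬜🟩⬛🟫
🟩⬜🟦🟩⬛🟩⬜⬜
🟩⬜🟫🟩🟩🟫🟫⬛
❓❓🟩⬛🔴🟩⬜🟩
❓❓🟩⬜🟫🟫🟩🟩
❓❓🟫⬛🟩🟩🟩🟩
❓❓❓❓❓❓❓❓

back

🟩🟩🟩🟩⬜🟩⬛🟫
🟩⬜🟦🟩⬛🟩⬜⬜
🟩⬜🟫🟩🟩🟫🟫⬛
❓❓🟩⬛🟩🟩⬜🟩
❓❓🟩⬜🔴🟫🟩🟩
❓❓🟫⬛🟩🟩🟩🟩
❓❓🟫⬛🟩⬛⬜❓
❓❓❓❓❓❓❓❓

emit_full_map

❓🟦🟫⬜⬜🟦⬜❓❓❓❓
🟫🟩⬛🟩⬜🟩🟩❓❓❓❓
⬜🟩🟩🟩🟩🟦⬜❓❓❓❓
⬜🟦🟫⬜⬛🟩🟩❓❓❓❓
🟫🟩⬜🟩🟩⬛⬛🟩🟩🟩⬛
🟫🟦🟩🟩⬜🟫🟫🟫🟫⬛⬜
🟫⬛🟩🟩🟩🟩🟩⬜🟩⬛🟫
🟩🟦🟩🟩⬜🟦🟩⬛🟩⬜⬜
⬜⬜⬜🟩⬜🟫🟩🟩🟫🟫⬛
❓❓❓❓❓🟩⬛🟩🟩⬜🟩
❓❓❓❓❓🟩⬜🔴🟫🟩🟩
❓❓❓❓❓🟫⬛🟩🟩🟩🟩
❓❓❓❓❓🟫⬛🟩⬛⬜❓

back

🟩⬜🟦🟩⬛🟩⬜⬜
🟩⬜🟫🟩🟩🟫🟫⬛
❓❓🟩⬛🟩🟩⬜🟩
❓❓🟩⬜🟫🟫🟩🟩
❓❓🟫⬛🔴🟩🟩🟩
❓❓🟫⬛🟩⬛⬜❓
❓❓🟫🟩🟫🟩🟩❓
❓❓❓❓❓❓❓❓

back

🟩⬜🟫🟩🟩🟫🟫⬛
❓❓🟩⬛🟩🟩⬜🟩
❓❓🟩⬜🟫🟫🟩🟩
❓❓🟫⬛🟩🟩🟩🟩
❓❓🟫⬛🔴⬛⬜❓
❓❓🟫🟩🟫🟩🟩❓
❓❓🟫🟩🟩🟩⬜❓
⬛⬛⬛⬛⬛⬛⬛⬛

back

❓❓🟩⬛🟩🟩⬜🟩
❓❓🟩⬜🟫🟫🟩🟩
❓❓🟫⬛🟩🟩🟩🟩
❓❓🟫⬛🟩⬛⬜❓
❓❓🟫🟩🔴🟩🟩❓
❓❓🟫🟩🟩🟩⬜❓
⬛⬛⬛⬛⬛⬛⬛⬛
⬛⬛⬛⬛⬛⬛⬛⬛

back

❓❓🟩⬜🟫🟫🟩🟩
❓❓🟫⬛🟩🟩🟩🟩
❓❓🟫⬛🟩⬛⬜❓
❓❓🟫🟩🟫🟩🟩❓
❓❓🟫🟩🔴🟩⬜❓
⬛⬛⬛⬛⬛⬛⬛⬛
⬛⬛⬛⬛⬛⬛⬛⬛
⬛⬛⬛⬛⬛⬛⬛⬛

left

❓❓❓🟩⬜🟫🟫🟩
❓❓❓🟫⬛🟩🟩🟩
❓❓🟩🟫⬛🟩⬛⬜
❓❓🟩🟫🟩🟫🟩🟩
❓❓🟫🟫🔴🟩🟩⬜
⬛⬛⬛⬛⬛⬛⬛⬛
⬛⬛⬛⬛⬛⬛⬛⬛
⬛⬛⬛⬛⬛⬛⬛⬛

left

❓❓❓❓🟩⬜🟫🟫
❓❓❓❓🟫⬛🟩🟩
❓❓🟫🟩🟫⬛🟩⬛
❓❓🟫🟩🟫🟩🟫🟩
❓❓🟫🟫🔴🟩🟩🟩
⬛⬛⬛⬛⬛⬛⬛⬛
⬛⬛⬛⬛⬛⬛⬛⬛
⬛⬛⬛⬛⬛⬛⬛⬛

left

❓❓❓❓❓🟩⬜🟫
❓❓❓❓❓🟫⬛🟩
❓❓⬛🟫🟩🟫⬛🟩
❓❓🟩🟫🟩🟫🟩🟫
❓❓🟫🟫🔴🟫🟩🟩
⬛⬛⬛⬛⬛⬛⬛⬛
⬛⬛⬛⬛⬛⬛⬛⬛
⬛⬛⬛⬛⬛⬛⬛⬛

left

❓❓❓❓❓❓🟩⬜
❓❓❓❓❓❓🟫⬛
❓❓🟩⬛🟫🟩🟫⬛
❓❓⬜🟩🟫🟩🟫🟩
❓❓🟫🟫🔴🟫🟫🟩
⬛⬛⬛⬛⬛⬛⬛⬛
⬛⬛⬛⬛⬛⬛⬛⬛
⬛⬛⬛⬛⬛⬛⬛⬛

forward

❓❓❓❓❓❓🟩⬛
❓❓❓❓❓❓🟩⬜
❓❓🟩🟫⬜🟫🟫⬛
❓❓🟩⬛🟫🟩🟫⬛
❓❓⬜🟩🔴🟩🟫🟩
❓❓🟫🟫🟫🟫🟫🟩
⬛⬛⬛⬛⬛⬛⬛⬛
⬛⬛⬛⬛⬛⬛⬛⬛

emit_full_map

❓🟦🟫⬜⬜🟦⬜❓❓❓❓
🟫🟩⬛🟩⬜🟩🟩❓❓❓❓
⬜🟩🟩🟩🟩🟦⬜❓❓❓❓
⬜🟦🟫⬜⬛🟩🟩❓❓❓❓
🟫🟩⬜🟩🟩⬛⬛🟩🟩🟩⬛
🟫🟦🟩🟩⬜🟫🟫🟫🟫⬛⬜
🟫⬛🟩🟩🟩🟩🟩⬜🟩⬛🟫
🟩🟦🟩🟩⬜🟦🟩⬛🟩⬜⬜
⬜⬜⬜🟩⬜🟫🟩🟩🟫🟫⬛
❓❓❓❓❓🟩⬛🟩🟩⬜🟩
❓❓❓❓❓🟩⬜🟫🟫🟩🟩
❓🟩🟫⬜🟫🟫⬛🟩🟩🟩🟩
❓🟩⬛🟫🟩🟫⬛🟩⬛⬜❓
❓⬜🟩🔴🟩🟫🟩🟫🟩🟩❓
❓🟫🟫🟫🟫🟫🟩🟩🟩⬜❓

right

❓❓❓❓❓🟩⬛🟩
❓❓❓❓❓🟩⬜🟫
❓🟩🟫⬜🟫🟫⬛🟩
❓🟩⬛🟫🟩🟫⬛🟩
❓⬜🟩🟫🔴🟫🟩🟫
❓🟫🟫🟫🟫🟫🟩🟩
⬛⬛⬛⬛⬛⬛⬛⬛
⬛⬛⬛⬛⬛⬛⬛⬛

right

❓❓❓❓🟩⬛🟩🟩
❓❓❓❓🟩⬜🟫🟫
🟩🟫⬜🟫🟫⬛🟩🟩
🟩⬛🟫🟩🟫⬛🟩⬛
⬜🟩🟫🟩🔴🟩🟫🟩
🟫🟫🟫🟫🟫🟩🟩🟩
⬛⬛⬛⬛⬛⬛⬛⬛
⬛⬛⬛⬛⬛⬛⬛⬛

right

❓❓❓🟩⬛🟩🟩⬜
❓❓❓🟩⬜🟫🟫🟩
🟫⬜🟫🟫⬛🟩🟩🟩
⬛🟫🟩🟫⬛🟩⬛⬜
🟩🟫🟩🟫🔴🟫🟩🟩
🟫🟫🟫🟫🟩🟩🟩⬜
⬛⬛⬛⬛⬛⬛⬛⬛
⬛⬛⬛⬛⬛⬛⬛⬛

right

❓❓🟩⬛🟩🟩⬜🟩
❓❓🟩⬜🟫🟫🟩🟩
⬜🟫🟫⬛🟩🟩🟩🟩
🟫🟩🟫⬛🟩⬛⬜❓
🟫🟩🟫🟩🔴🟩🟩❓
🟫🟫🟫🟩🟩🟩⬜❓
⬛⬛⬛⬛⬛⬛⬛⬛
⬛⬛⬛⬛⬛⬛⬛⬛

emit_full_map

❓🟦🟫⬜⬜🟦⬜❓❓❓❓
🟫🟩⬛🟩⬜🟩🟩❓❓❓❓
⬜🟩🟩🟩🟩🟦⬜❓❓❓❓
⬜🟦🟫⬜⬛🟩🟩❓❓❓❓
🟫🟩⬜🟩🟩⬛⬛🟩🟩🟩⬛
🟫🟦🟩🟩⬜🟫🟫🟫🟫⬛⬜
🟫⬛🟩🟩🟩🟩🟩⬜🟩⬛🟫
🟩🟦🟩🟩⬜🟦🟩⬛🟩⬜⬜
⬜⬜⬜🟩⬜🟫🟩🟩🟫🟫⬛
❓❓❓❓❓🟩⬛🟩🟩⬜🟩
❓❓❓❓❓🟩⬜🟫🟫🟩🟩
❓🟩🟫⬜🟫🟫⬛🟩🟩🟩🟩
❓🟩⬛🟫🟩🟫⬛🟩⬛⬜❓
❓⬜🟩🟫🟩🟫🟩🔴🟩🟩❓
❓🟫🟫🟫🟫🟫🟩🟩🟩⬜❓


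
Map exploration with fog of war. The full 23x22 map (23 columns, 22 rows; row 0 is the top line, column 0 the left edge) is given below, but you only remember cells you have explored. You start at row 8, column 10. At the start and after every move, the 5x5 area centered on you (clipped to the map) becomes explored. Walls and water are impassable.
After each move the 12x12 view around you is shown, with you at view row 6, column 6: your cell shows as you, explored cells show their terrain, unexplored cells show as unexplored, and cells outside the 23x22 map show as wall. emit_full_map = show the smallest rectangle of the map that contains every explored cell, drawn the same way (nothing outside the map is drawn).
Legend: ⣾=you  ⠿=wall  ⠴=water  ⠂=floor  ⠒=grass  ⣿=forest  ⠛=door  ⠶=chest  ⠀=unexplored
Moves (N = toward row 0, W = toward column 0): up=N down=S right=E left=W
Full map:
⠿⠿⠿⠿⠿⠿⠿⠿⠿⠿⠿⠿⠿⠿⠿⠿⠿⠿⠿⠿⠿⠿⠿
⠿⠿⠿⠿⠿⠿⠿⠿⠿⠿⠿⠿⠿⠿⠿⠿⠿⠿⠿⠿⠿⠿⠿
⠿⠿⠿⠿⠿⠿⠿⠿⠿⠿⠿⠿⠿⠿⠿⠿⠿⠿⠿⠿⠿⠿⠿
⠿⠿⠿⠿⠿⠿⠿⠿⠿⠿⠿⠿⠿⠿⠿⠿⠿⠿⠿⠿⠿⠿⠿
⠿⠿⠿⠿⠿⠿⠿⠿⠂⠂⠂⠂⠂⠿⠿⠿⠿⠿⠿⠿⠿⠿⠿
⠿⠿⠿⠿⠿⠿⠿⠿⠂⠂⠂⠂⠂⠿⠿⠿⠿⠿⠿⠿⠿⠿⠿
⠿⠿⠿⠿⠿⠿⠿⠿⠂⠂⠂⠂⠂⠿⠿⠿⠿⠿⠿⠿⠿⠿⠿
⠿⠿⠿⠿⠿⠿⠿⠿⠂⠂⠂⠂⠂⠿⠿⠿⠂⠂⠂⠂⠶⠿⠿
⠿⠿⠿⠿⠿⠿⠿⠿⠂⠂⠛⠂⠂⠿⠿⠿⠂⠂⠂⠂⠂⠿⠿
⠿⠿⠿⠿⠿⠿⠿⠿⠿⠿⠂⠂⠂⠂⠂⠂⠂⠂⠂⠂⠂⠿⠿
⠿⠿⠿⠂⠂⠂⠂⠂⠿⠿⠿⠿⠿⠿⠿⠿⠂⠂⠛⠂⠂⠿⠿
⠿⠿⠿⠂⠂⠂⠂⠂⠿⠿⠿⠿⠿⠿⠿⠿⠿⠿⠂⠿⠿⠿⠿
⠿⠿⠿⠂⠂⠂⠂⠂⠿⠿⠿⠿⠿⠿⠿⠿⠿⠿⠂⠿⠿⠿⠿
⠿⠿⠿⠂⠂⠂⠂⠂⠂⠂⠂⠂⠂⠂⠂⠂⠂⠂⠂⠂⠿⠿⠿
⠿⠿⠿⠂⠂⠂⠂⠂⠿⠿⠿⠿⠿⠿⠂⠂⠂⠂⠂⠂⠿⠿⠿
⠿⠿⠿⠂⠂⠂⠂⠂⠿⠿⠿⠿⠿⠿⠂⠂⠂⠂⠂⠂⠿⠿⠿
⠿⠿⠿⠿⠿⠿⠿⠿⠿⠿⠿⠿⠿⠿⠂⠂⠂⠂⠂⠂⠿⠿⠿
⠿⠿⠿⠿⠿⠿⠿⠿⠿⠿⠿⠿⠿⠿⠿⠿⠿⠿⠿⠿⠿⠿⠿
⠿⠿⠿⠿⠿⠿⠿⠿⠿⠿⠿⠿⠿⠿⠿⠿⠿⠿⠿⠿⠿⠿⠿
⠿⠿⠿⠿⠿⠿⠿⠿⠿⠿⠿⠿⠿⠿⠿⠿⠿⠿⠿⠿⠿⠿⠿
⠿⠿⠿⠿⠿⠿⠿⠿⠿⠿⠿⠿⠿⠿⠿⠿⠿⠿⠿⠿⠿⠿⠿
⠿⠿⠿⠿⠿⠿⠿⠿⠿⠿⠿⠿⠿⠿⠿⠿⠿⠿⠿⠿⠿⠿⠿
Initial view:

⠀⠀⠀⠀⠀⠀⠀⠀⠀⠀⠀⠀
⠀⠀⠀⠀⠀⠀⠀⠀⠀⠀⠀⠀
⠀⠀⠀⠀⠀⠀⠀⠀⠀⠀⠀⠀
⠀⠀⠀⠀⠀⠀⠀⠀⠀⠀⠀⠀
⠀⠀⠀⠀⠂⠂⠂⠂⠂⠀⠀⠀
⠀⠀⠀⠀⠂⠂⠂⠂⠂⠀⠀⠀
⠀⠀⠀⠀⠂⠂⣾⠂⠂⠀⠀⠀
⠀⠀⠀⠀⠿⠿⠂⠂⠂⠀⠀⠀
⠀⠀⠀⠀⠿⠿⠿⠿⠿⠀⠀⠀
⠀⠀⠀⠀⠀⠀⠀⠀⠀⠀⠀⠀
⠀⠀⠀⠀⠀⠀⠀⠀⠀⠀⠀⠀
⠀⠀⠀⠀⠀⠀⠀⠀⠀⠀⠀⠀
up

⠀⠀⠀⠀⠀⠀⠀⠀⠀⠀⠀⠀
⠀⠀⠀⠀⠀⠀⠀⠀⠀⠀⠀⠀
⠀⠀⠀⠀⠀⠀⠀⠀⠀⠀⠀⠀
⠀⠀⠀⠀⠀⠀⠀⠀⠀⠀⠀⠀
⠀⠀⠀⠀⠂⠂⠂⠂⠂⠀⠀⠀
⠀⠀⠀⠀⠂⠂⠂⠂⠂⠀⠀⠀
⠀⠀⠀⠀⠂⠂⣾⠂⠂⠀⠀⠀
⠀⠀⠀⠀⠂⠂⠛⠂⠂⠀⠀⠀
⠀⠀⠀⠀⠿⠿⠂⠂⠂⠀⠀⠀
⠀⠀⠀⠀⠿⠿⠿⠿⠿⠀⠀⠀
⠀⠀⠀⠀⠀⠀⠀⠀⠀⠀⠀⠀
⠀⠀⠀⠀⠀⠀⠀⠀⠀⠀⠀⠀

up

⠀⠀⠀⠀⠀⠀⠀⠀⠀⠀⠀⠀
⠀⠀⠀⠀⠀⠀⠀⠀⠀⠀⠀⠀
⠀⠀⠀⠀⠀⠀⠀⠀⠀⠀⠀⠀
⠀⠀⠀⠀⠀⠀⠀⠀⠀⠀⠀⠀
⠀⠀⠀⠀⠂⠂⠂⠂⠂⠀⠀⠀
⠀⠀⠀⠀⠂⠂⠂⠂⠂⠀⠀⠀
⠀⠀⠀⠀⠂⠂⣾⠂⠂⠀⠀⠀
⠀⠀⠀⠀⠂⠂⠂⠂⠂⠀⠀⠀
⠀⠀⠀⠀⠂⠂⠛⠂⠂⠀⠀⠀
⠀⠀⠀⠀⠿⠿⠂⠂⠂⠀⠀⠀
⠀⠀⠀⠀⠿⠿⠿⠿⠿⠀⠀⠀
⠀⠀⠀⠀⠀⠀⠀⠀⠀⠀⠀⠀

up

⠿⠿⠿⠿⠿⠿⠿⠿⠿⠿⠿⠿
⠀⠀⠀⠀⠀⠀⠀⠀⠀⠀⠀⠀
⠀⠀⠀⠀⠀⠀⠀⠀⠀⠀⠀⠀
⠀⠀⠀⠀⠀⠀⠀⠀⠀⠀⠀⠀
⠀⠀⠀⠀⠿⠿⠿⠿⠿⠀⠀⠀
⠀⠀⠀⠀⠂⠂⠂⠂⠂⠀⠀⠀
⠀⠀⠀⠀⠂⠂⣾⠂⠂⠀⠀⠀
⠀⠀⠀⠀⠂⠂⠂⠂⠂⠀⠀⠀
⠀⠀⠀⠀⠂⠂⠂⠂⠂⠀⠀⠀
⠀⠀⠀⠀⠂⠂⠛⠂⠂⠀⠀⠀
⠀⠀⠀⠀⠿⠿⠂⠂⠂⠀⠀⠀
⠀⠀⠀⠀⠿⠿⠿⠿⠿⠀⠀⠀

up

⠿⠿⠿⠿⠿⠿⠿⠿⠿⠿⠿⠿
⠿⠿⠿⠿⠿⠿⠿⠿⠿⠿⠿⠿
⠀⠀⠀⠀⠀⠀⠀⠀⠀⠀⠀⠀
⠀⠀⠀⠀⠀⠀⠀⠀⠀⠀⠀⠀
⠀⠀⠀⠀⠿⠿⠿⠿⠿⠀⠀⠀
⠀⠀⠀⠀⠿⠿⠿⠿⠿⠀⠀⠀
⠀⠀⠀⠀⠂⠂⣾⠂⠂⠀⠀⠀
⠀⠀⠀⠀⠂⠂⠂⠂⠂⠀⠀⠀
⠀⠀⠀⠀⠂⠂⠂⠂⠂⠀⠀⠀
⠀⠀⠀⠀⠂⠂⠂⠂⠂⠀⠀⠀
⠀⠀⠀⠀⠂⠂⠛⠂⠂⠀⠀⠀
⠀⠀⠀⠀⠿⠿⠂⠂⠂⠀⠀⠀

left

⠿⠿⠿⠿⠿⠿⠿⠿⠿⠿⠿⠿
⠿⠿⠿⠿⠿⠿⠿⠿⠿⠿⠿⠿
⠀⠀⠀⠀⠀⠀⠀⠀⠀⠀⠀⠀
⠀⠀⠀⠀⠀⠀⠀⠀⠀⠀⠀⠀
⠀⠀⠀⠀⠿⠿⠿⠿⠿⠿⠀⠀
⠀⠀⠀⠀⠿⠿⠿⠿⠿⠿⠀⠀
⠀⠀⠀⠀⠿⠂⣾⠂⠂⠂⠀⠀
⠀⠀⠀⠀⠿⠂⠂⠂⠂⠂⠀⠀
⠀⠀⠀⠀⠿⠂⠂⠂⠂⠂⠀⠀
⠀⠀⠀⠀⠀⠂⠂⠂⠂⠂⠀⠀
⠀⠀⠀⠀⠀⠂⠂⠛⠂⠂⠀⠀
⠀⠀⠀⠀⠀⠿⠿⠂⠂⠂⠀⠀

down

⠿⠿⠿⠿⠿⠿⠿⠿⠿⠿⠿⠿
⠀⠀⠀⠀⠀⠀⠀⠀⠀⠀⠀⠀
⠀⠀⠀⠀⠀⠀⠀⠀⠀⠀⠀⠀
⠀⠀⠀⠀⠿⠿⠿⠿⠿⠿⠀⠀
⠀⠀⠀⠀⠿⠿⠿⠿⠿⠿⠀⠀
⠀⠀⠀⠀⠿⠂⠂⠂⠂⠂⠀⠀
⠀⠀⠀⠀⠿⠂⣾⠂⠂⠂⠀⠀
⠀⠀⠀⠀⠿⠂⠂⠂⠂⠂⠀⠀
⠀⠀⠀⠀⠿⠂⠂⠂⠂⠂⠀⠀
⠀⠀⠀⠀⠀⠂⠂⠛⠂⠂⠀⠀
⠀⠀⠀⠀⠀⠿⠿⠂⠂⠂⠀⠀
⠀⠀⠀⠀⠀⠿⠿⠿⠿⠿⠀⠀

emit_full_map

⠿⠿⠿⠿⠿⠿
⠿⠿⠿⠿⠿⠿
⠿⠂⠂⠂⠂⠂
⠿⠂⣾⠂⠂⠂
⠿⠂⠂⠂⠂⠂
⠿⠂⠂⠂⠂⠂
⠀⠂⠂⠛⠂⠂
⠀⠿⠿⠂⠂⠂
⠀⠿⠿⠿⠿⠿

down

⠀⠀⠀⠀⠀⠀⠀⠀⠀⠀⠀⠀
⠀⠀⠀⠀⠀⠀⠀⠀⠀⠀⠀⠀
⠀⠀⠀⠀⠿⠿⠿⠿⠿⠿⠀⠀
⠀⠀⠀⠀⠿⠿⠿⠿⠿⠿⠀⠀
⠀⠀⠀⠀⠿⠂⠂⠂⠂⠂⠀⠀
⠀⠀⠀⠀⠿⠂⠂⠂⠂⠂⠀⠀
⠀⠀⠀⠀⠿⠂⣾⠂⠂⠂⠀⠀
⠀⠀⠀⠀⠿⠂⠂⠂⠂⠂⠀⠀
⠀⠀⠀⠀⠿⠂⠂⠛⠂⠂⠀⠀
⠀⠀⠀⠀⠀⠿⠿⠂⠂⠂⠀⠀
⠀⠀⠀⠀⠀⠿⠿⠿⠿⠿⠀⠀
⠀⠀⠀⠀⠀⠀⠀⠀⠀⠀⠀⠀

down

⠀⠀⠀⠀⠀⠀⠀⠀⠀⠀⠀⠀
⠀⠀⠀⠀⠿⠿⠿⠿⠿⠿⠀⠀
⠀⠀⠀⠀⠿⠿⠿⠿⠿⠿⠀⠀
⠀⠀⠀⠀⠿⠂⠂⠂⠂⠂⠀⠀
⠀⠀⠀⠀⠿⠂⠂⠂⠂⠂⠀⠀
⠀⠀⠀⠀⠿⠂⠂⠂⠂⠂⠀⠀
⠀⠀⠀⠀⠿⠂⣾⠂⠂⠂⠀⠀
⠀⠀⠀⠀⠿⠂⠂⠛⠂⠂⠀⠀
⠀⠀⠀⠀⠿⠿⠿⠂⠂⠂⠀⠀
⠀⠀⠀⠀⠀⠿⠿⠿⠿⠿⠀⠀
⠀⠀⠀⠀⠀⠀⠀⠀⠀⠀⠀⠀
⠀⠀⠀⠀⠀⠀⠀⠀⠀⠀⠀⠀

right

⠀⠀⠀⠀⠀⠀⠀⠀⠀⠀⠀⠀
⠀⠀⠀⠿⠿⠿⠿⠿⠿⠀⠀⠀
⠀⠀⠀⠿⠿⠿⠿⠿⠿⠀⠀⠀
⠀⠀⠀⠿⠂⠂⠂⠂⠂⠀⠀⠀
⠀⠀⠀⠿⠂⠂⠂⠂⠂⠀⠀⠀
⠀⠀⠀⠿⠂⠂⠂⠂⠂⠀⠀⠀
⠀⠀⠀⠿⠂⠂⣾⠂⠂⠀⠀⠀
⠀⠀⠀⠿⠂⠂⠛⠂⠂⠀⠀⠀
⠀⠀⠀⠿⠿⠿⠂⠂⠂⠀⠀⠀
⠀⠀⠀⠀⠿⠿⠿⠿⠿⠀⠀⠀
⠀⠀⠀⠀⠀⠀⠀⠀⠀⠀⠀⠀
⠀⠀⠀⠀⠀⠀⠀⠀⠀⠀⠀⠀

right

⠀⠀⠀⠀⠀⠀⠀⠀⠀⠀⠀⠀
⠀⠀⠿⠿⠿⠿⠿⠿⠀⠀⠀⠀
⠀⠀⠿⠿⠿⠿⠿⠿⠀⠀⠀⠀
⠀⠀⠿⠂⠂⠂⠂⠂⠀⠀⠀⠀
⠀⠀⠿⠂⠂⠂⠂⠂⠿⠀⠀⠀
⠀⠀⠿⠂⠂⠂⠂⠂⠿⠀⠀⠀
⠀⠀⠿⠂⠂⠂⣾⠂⠿⠀⠀⠀
⠀⠀⠿⠂⠂⠛⠂⠂⠿⠀⠀⠀
⠀⠀⠿⠿⠿⠂⠂⠂⠂⠀⠀⠀
⠀⠀⠀⠿⠿⠿⠿⠿⠀⠀⠀⠀
⠀⠀⠀⠀⠀⠀⠀⠀⠀⠀⠀⠀
⠀⠀⠀⠀⠀⠀⠀⠀⠀⠀⠀⠀

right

⠀⠀⠀⠀⠀⠀⠀⠀⠀⠀⠀⠀
⠀⠿⠿⠿⠿⠿⠿⠀⠀⠀⠀⠀
⠀⠿⠿⠿⠿⠿⠿⠀⠀⠀⠀⠀
⠀⠿⠂⠂⠂⠂⠂⠀⠀⠀⠀⠀
⠀⠿⠂⠂⠂⠂⠂⠿⠿⠀⠀⠀
⠀⠿⠂⠂⠂⠂⠂⠿⠿⠀⠀⠀
⠀⠿⠂⠂⠂⠂⣾⠿⠿⠀⠀⠀
⠀⠿⠂⠂⠛⠂⠂⠿⠿⠀⠀⠀
⠀⠿⠿⠿⠂⠂⠂⠂⠂⠀⠀⠀
⠀⠀⠿⠿⠿⠿⠿⠀⠀⠀⠀⠀
⠀⠀⠀⠀⠀⠀⠀⠀⠀⠀⠀⠀
⠀⠀⠀⠀⠀⠀⠀⠀⠀⠀⠀⠀

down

⠀⠿⠿⠿⠿⠿⠿⠀⠀⠀⠀⠀
⠀⠿⠿⠿⠿⠿⠿⠀⠀⠀⠀⠀
⠀⠿⠂⠂⠂⠂⠂⠀⠀⠀⠀⠀
⠀⠿⠂⠂⠂⠂⠂⠿⠿⠀⠀⠀
⠀⠿⠂⠂⠂⠂⠂⠿⠿⠀⠀⠀
⠀⠿⠂⠂⠂⠂⠂⠿⠿⠀⠀⠀
⠀⠿⠂⠂⠛⠂⣾⠿⠿⠀⠀⠀
⠀⠿⠿⠿⠂⠂⠂⠂⠂⠀⠀⠀
⠀⠀⠿⠿⠿⠿⠿⠿⠿⠀⠀⠀
⠀⠀⠀⠀⠀⠀⠀⠀⠀⠀⠀⠀
⠀⠀⠀⠀⠀⠀⠀⠀⠀⠀⠀⠀
⠀⠀⠀⠀⠀⠀⠀⠀⠀⠀⠀⠀

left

⠀⠀⠿⠿⠿⠿⠿⠿⠀⠀⠀⠀
⠀⠀⠿⠿⠿⠿⠿⠿⠀⠀⠀⠀
⠀⠀⠿⠂⠂⠂⠂⠂⠀⠀⠀⠀
⠀⠀⠿⠂⠂⠂⠂⠂⠿⠿⠀⠀
⠀⠀⠿⠂⠂⠂⠂⠂⠿⠿⠀⠀
⠀⠀⠿⠂⠂⠂⠂⠂⠿⠿⠀⠀
⠀⠀⠿⠂⠂⠛⣾⠂⠿⠿⠀⠀
⠀⠀⠿⠿⠿⠂⠂⠂⠂⠂⠀⠀
⠀⠀⠀⠿⠿⠿⠿⠿⠿⠿⠀⠀
⠀⠀⠀⠀⠀⠀⠀⠀⠀⠀⠀⠀
⠀⠀⠀⠀⠀⠀⠀⠀⠀⠀⠀⠀
⠀⠀⠀⠀⠀⠀⠀⠀⠀⠀⠀⠀

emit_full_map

⠿⠿⠿⠿⠿⠿⠀⠀
⠿⠿⠿⠿⠿⠿⠀⠀
⠿⠂⠂⠂⠂⠂⠀⠀
⠿⠂⠂⠂⠂⠂⠿⠿
⠿⠂⠂⠂⠂⠂⠿⠿
⠿⠂⠂⠂⠂⠂⠿⠿
⠿⠂⠂⠛⣾⠂⠿⠿
⠿⠿⠿⠂⠂⠂⠂⠂
⠀⠿⠿⠿⠿⠿⠿⠿

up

⠀⠀⠀⠀⠀⠀⠀⠀⠀⠀⠀⠀
⠀⠀⠿⠿⠿⠿⠿⠿⠀⠀⠀⠀
⠀⠀⠿⠿⠿⠿⠿⠿⠀⠀⠀⠀
⠀⠀⠿⠂⠂⠂⠂⠂⠀⠀⠀⠀
⠀⠀⠿⠂⠂⠂⠂⠂⠿⠿⠀⠀
⠀⠀⠿⠂⠂⠂⠂⠂⠿⠿⠀⠀
⠀⠀⠿⠂⠂⠂⣾⠂⠿⠿⠀⠀
⠀⠀⠿⠂⠂⠛⠂⠂⠿⠿⠀⠀
⠀⠀⠿⠿⠿⠂⠂⠂⠂⠂⠀⠀
⠀⠀⠀⠿⠿⠿⠿⠿⠿⠿⠀⠀
⠀⠀⠀⠀⠀⠀⠀⠀⠀⠀⠀⠀
⠀⠀⠀⠀⠀⠀⠀⠀⠀⠀⠀⠀

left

⠀⠀⠀⠀⠀⠀⠀⠀⠀⠀⠀⠀
⠀⠀⠀⠿⠿⠿⠿⠿⠿⠀⠀⠀
⠀⠀⠀⠿⠿⠿⠿⠿⠿⠀⠀⠀
⠀⠀⠀⠿⠂⠂⠂⠂⠂⠀⠀⠀
⠀⠀⠀⠿⠂⠂⠂⠂⠂⠿⠿⠀
⠀⠀⠀⠿⠂⠂⠂⠂⠂⠿⠿⠀
⠀⠀⠀⠿⠂⠂⣾⠂⠂⠿⠿⠀
⠀⠀⠀⠿⠂⠂⠛⠂⠂⠿⠿⠀
⠀⠀⠀⠿⠿⠿⠂⠂⠂⠂⠂⠀
⠀⠀⠀⠀⠿⠿⠿⠿⠿⠿⠿⠀
⠀⠀⠀⠀⠀⠀⠀⠀⠀⠀⠀⠀
⠀⠀⠀⠀⠀⠀⠀⠀⠀⠀⠀⠀

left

⠀⠀⠀⠀⠀⠀⠀⠀⠀⠀⠀⠀
⠀⠀⠀⠀⠿⠿⠿⠿⠿⠿⠀⠀
⠀⠀⠀⠀⠿⠿⠿⠿⠿⠿⠀⠀
⠀⠀⠀⠀⠿⠂⠂⠂⠂⠂⠀⠀
⠀⠀⠀⠀⠿⠂⠂⠂⠂⠂⠿⠿
⠀⠀⠀⠀⠿⠂⠂⠂⠂⠂⠿⠿
⠀⠀⠀⠀⠿⠂⣾⠂⠂⠂⠿⠿
⠀⠀⠀⠀⠿⠂⠂⠛⠂⠂⠿⠿
⠀⠀⠀⠀⠿⠿⠿⠂⠂⠂⠂⠂
⠀⠀⠀⠀⠀⠿⠿⠿⠿⠿⠿⠿
⠀⠀⠀⠀⠀⠀⠀⠀⠀⠀⠀⠀
⠀⠀⠀⠀⠀⠀⠀⠀⠀⠀⠀⠀

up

⠀⠀⠀⠀⠀⠀⠀⠀⠀⠀⠀⠀
⠀⠀⠀⠀⠀⠀⠀⠀⠀⠀⠀⠀
⠀⠀⠀⠀⠿⠿⠿⠿⠿⠿⠀⠀
⠀⠀⠀⠀⠿⠿⠿⠿⠿⠿⠀⠀
⠀⠀⠀⠀⠿⠂⠂⠂⠂⠂⠀⠀
⠀⠀⠀⠀⠿⠂⠂⠂⠂⠂⠿⠿
⠀⠀⠀⠀⠿⠂⣾⠂⠂⠂⠿⠿
⠀⠀⠀⠀⠿⠂⠂⠂⠂⠂⠿⠿
⠀⠀⠀⠀⠿⠂⠂⠛⠂⠂⠿⠿
⠀⠀⠀⠀⠿⠿⠿⠂⠂⠂⠂⠂
⠀⠀⠀⠀⠀⠿⠿⠿⠿⠿⠿⠿
⠀⠀⠀⠀⠀⠀⠀⠀⠀⠀⠀⠀

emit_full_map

⠿⠿⠿⠿⠿⠿⠀⠀
⠿⠿⠿⠿⠿⠿⠀⠀
⠿⠂⠂⠂⠂⠂⠀⠀
⠿⠂⠂⠂⠂⠂⠿⠿
⠿⠂⣾⠂⠂⠂⠿⠿
⠿⠂⠂⠂⠂⠂⠿⠿
⠿⠂⠂⠛⠂⠂⠿⠿
⠿⠿⠿⠂⠂⠂⠂⠂
⠀⠿⠿⠿⠿⠿⠿⠿


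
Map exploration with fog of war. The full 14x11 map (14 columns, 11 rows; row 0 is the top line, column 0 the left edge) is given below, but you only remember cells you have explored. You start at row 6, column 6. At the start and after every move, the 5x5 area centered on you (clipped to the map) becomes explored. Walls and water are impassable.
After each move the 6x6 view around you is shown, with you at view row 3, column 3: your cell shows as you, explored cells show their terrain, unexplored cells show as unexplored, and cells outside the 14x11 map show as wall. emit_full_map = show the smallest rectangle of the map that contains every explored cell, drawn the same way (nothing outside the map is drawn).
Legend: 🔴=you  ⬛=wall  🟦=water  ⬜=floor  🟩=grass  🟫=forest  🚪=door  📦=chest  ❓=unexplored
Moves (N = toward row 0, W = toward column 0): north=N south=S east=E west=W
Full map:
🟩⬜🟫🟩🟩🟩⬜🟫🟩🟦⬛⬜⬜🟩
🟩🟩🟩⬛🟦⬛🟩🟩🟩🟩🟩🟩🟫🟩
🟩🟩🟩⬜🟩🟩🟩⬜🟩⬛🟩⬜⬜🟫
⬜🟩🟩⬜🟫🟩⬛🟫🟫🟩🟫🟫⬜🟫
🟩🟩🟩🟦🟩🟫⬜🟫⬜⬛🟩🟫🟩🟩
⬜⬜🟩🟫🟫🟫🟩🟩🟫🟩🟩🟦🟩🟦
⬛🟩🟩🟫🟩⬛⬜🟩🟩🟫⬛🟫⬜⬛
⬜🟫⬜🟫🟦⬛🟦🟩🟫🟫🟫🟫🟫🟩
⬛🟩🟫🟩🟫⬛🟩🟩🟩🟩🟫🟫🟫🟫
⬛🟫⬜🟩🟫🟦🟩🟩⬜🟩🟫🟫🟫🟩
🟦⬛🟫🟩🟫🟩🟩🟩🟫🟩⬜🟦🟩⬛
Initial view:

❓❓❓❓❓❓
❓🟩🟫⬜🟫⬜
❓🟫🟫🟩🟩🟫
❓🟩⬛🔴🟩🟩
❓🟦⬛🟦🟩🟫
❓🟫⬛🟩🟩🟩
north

❓❓❓❓❓❓
❓🟫🟩⬛🟫🟫
❓🟩🟫⬜🟫⬜
❓🟫🟫🔴🟩🟫
❓🟩⬛⬜🟩🟩
❓🟦⬛🟦🟩🟫

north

❓❓❓❓❓❓
❓🟩🟩🟩⬜🟩
❓🟫🟩⬛🟫🟫
❓🟩🟫🔴🟫⬜
❓🟫🟫🟩🟩🟫
❓🟩⬛⬜🟩🟩

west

❓❓❓❓❓❓
❓⬜🟩🟩🟩⬜
❓⬜🟫🟩⬛🟫
❓🟦🟩🔴⬜🟫
❓🟫🟫🟫🟩🟩
❓🟫🟩⬛⬜🟩

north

❓❓❓❓❓❓
❓⬛🟦⬛🟩🟩
❓⬜🟩🟩🟩⬜
❓⬜🟫🔴⬛🟫
❓🟦🟩🟫⬜🟫
❓🟫🟫🟫🟩🟩

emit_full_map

⬛🟦⬛🟩🟩❓
⬜🟩🟩🟩⬜🟩
⬜🟫🔴⬛🟫🟫
🟦🟩🟫⬜🟫⬜
🟫🟫🟫🟩🟩🟫
🟫🟩⬛⬜🟩🟩
❓🟦⬛🟦🟩🟫
❓🟫⬛🟩🟩🟩

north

⬛⬛⬛⬛⬛⬛
❓🟩🟩🟩⬜🟫
❓⬛🟦⬛🟩🟩
❓⬜🟩🔴🟩⬜
❓⬜🟫🟩⬛🟫
❓🟦🟩🟫⬜🟫

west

⬛⬛⬛⬛⬛⬛
❓🟫🟩🟩🟩⬜
❓🟩⬛🟦⬛🟩
❓🟩⬜🔴🟩🟩
❓🟩⬜🟫🟩⬛
❓🟩🟦🟩🟫⬜

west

⬛⬛⬛⬛⬛⬛
❓⬜🟫🟩🟩🟩
❓🟩🟩⬛🟦⬛
❓🟩🟩🔴🟩🟩
❓🟩🟩⬜🟫🟩
❓🟩🟩🟦🟩🟫

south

❓⬜🟫🟩🟩🟩
❓🟩🟩⬛🟦⬛
❓🟩🟩⬜🟩🟩
❓🟩🟩🔴🟫🟩
❓🟩🟩🟦🟩🟫
❓⬜🟩🟫🟫🟫

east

⬜🟫🟩🟩🟩⬜
🟩🟩⬛🟦⬛🟩
🟩🟩⬜🟩🟩🟩
🟩🟩⬜🔴🟩⬛
🟩🟩🟦🟩🟫⬜
⬜🟩🟫🟫🟫🟩

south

🟩🟩⬛🟦⬛🟩
🟩🟩⬜🟩🟩🟩
🟩🟩⬜🟫🟩⬛
🟩🟩🟦🔴🟫⬜
⬜🟩🟫🟫🟫🟩
❓🟩🟫🟩⬛⬜

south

🟩🟩⬜🟩🟩🟩
🟩🟩⬜🟫🟩⬛
🟩🟩🟦🟩🟫⬜
⬜🟩🟫🔴🟫🟩
❓🟩🟫🟩⬛⬜
❓⬜🟫🟦⬛🟦

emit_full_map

⬜🟫🟩🟩🟩⬜🟫❓
🟩🟩⬛🟦⬛🟩🟩❓
🟩🟩⬜🟩🟩🟩⬜🟩
🟩🟩⬜🟫🟩⬛🟫🟫
🟩🟩🟦🟩🟫⬜🟫⬜
⬜🟩🟫🔴🟫🟩🟩🟫
❓🟩🟫🟩⬛⬜🟩🟩
❓⬜🟫🟦⬛🟦🟩🟫
❓❓❓🟫⬛🟩🟩🟩
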